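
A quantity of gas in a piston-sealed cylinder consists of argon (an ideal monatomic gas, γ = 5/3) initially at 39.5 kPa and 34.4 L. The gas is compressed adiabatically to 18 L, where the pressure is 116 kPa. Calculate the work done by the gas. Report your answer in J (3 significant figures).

Adiabatic: W = (P₁V₁ − P₂V₂)/(γ − 1) with γ = 5/3.
P₁V₁ = 1359 J, P₂V₂ = 2088 J.
W = (1359 − 2088) / 0.6667 = -1094 J.

W ≈ -1090 J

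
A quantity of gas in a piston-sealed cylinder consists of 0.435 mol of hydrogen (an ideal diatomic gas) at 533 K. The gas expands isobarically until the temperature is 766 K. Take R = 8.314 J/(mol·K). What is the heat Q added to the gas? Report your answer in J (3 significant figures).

Isobaric: W = nRΔT = (0.435)(8.314)(233) = 842.7 J.
ΔU = nCᵥΔT with Cᵥ = 5R/2: ΔU = (0.435)(20.79)(233) = 2107 J.
Q = ΔU + W = 2107 + 842.7 = 2949 J.

Q ≈ 2950 J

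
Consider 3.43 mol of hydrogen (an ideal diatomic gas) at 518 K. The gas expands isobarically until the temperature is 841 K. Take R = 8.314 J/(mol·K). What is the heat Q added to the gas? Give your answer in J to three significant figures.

Q ≈ 32200 J

Isobaric: W = nRΔT = (3.43)(8.314)(323) = 9211 J.
ΔU = nCᵥΔT with Cᵥ = 5R/2: ΔU = (3.43)(20.79)(323) = 23027 J.
Q = ΔU + W = 23027 + 9211 = 32238 J.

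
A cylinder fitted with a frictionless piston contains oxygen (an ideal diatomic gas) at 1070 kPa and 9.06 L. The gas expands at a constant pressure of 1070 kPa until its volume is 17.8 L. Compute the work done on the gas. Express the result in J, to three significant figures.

W ≈ -9350 J

Isobaric: W = P ΔV.
W = (1070 kPa)(17.8 − 9.06 L) = (1070)(8.74) = 9352 J.
Work on gas = −W_by = -9352 J.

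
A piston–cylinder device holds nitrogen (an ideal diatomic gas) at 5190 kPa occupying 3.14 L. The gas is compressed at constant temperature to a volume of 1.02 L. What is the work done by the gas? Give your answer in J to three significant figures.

W ≈ -18300 J

Isothermal: W = nRT ln(V₂/V₁) = P₁V₁ ln(V₂/V₁).
P₁V₁ = (5190 kPa)(3.14 L) = 16297 J.
W = 16297 × ln(1.02/3.14) = 16297 × -1.124
W_by_gas = -18324 J.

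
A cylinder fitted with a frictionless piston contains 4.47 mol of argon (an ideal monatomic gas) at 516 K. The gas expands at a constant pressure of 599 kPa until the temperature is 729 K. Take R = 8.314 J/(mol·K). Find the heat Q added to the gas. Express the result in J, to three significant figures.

Q ≈ 19800 J

Isobaric: W = nRΔT = (4.47)(8.314)(213) = 7916 J.
ΔU = nCᵥΔT with Cᵥ = 3R/2: ΔU = (4.47)(12.47)(213) = 11874 J.
Q = ΔU + W = 11874 + 7916 = 19790 J.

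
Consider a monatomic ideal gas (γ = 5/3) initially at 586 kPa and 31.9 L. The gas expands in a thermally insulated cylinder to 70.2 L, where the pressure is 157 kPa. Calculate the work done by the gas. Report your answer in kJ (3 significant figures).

Adiabatic: W = (P₁V₁ − P₂V₂)/(γ − 1) with γ = 5/3.
P₁V₁ = 18693 J, P₂V₂ = 11021 J.
W = (18693 − 11021) / 0.6667 = 11508 J.

W ≈ 11.5 kJ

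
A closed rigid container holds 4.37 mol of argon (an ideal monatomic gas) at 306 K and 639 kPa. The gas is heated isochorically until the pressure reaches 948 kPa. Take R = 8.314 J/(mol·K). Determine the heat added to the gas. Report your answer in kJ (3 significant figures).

Q ≈ 8.06 kJ

Constant volume ⇒ W = 0, so Q = ΔU = nCᵥΔT with Cᵥ = 3R/2 = 12.47 J/(mol·K).
At constant V, T₂/T₁ = P₂/P₁ ⇒ ΔT = T₁(P₂/P₁ − 1) = 306·(948/639 − 1) = 148 K.
ΔU = (4.37)(12.47)(148) = 8064 J.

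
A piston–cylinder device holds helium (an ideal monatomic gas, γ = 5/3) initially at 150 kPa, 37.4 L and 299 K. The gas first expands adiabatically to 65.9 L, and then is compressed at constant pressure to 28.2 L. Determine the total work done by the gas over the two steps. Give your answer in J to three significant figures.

Step 1 (adiabatic): W = (P₁V₁ − P₂V₂)/(γ−1) = (5610 − 3846)/0.667 = 2647 J.
After step 1: P = 58.35 kPa, V = 65.9 L, T = 205 K.
Step 2 (isobaric): W = PΔV = (58.35 kPa)(28.2 − 65.9 L) = -2200 J.
W_total = 2647 − 2200 = 446.8 J.

W_total ≈ 447 J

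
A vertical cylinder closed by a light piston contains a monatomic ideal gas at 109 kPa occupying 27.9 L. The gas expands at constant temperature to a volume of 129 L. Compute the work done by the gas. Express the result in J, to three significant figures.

W ≈ 4660 J

Isothermal: W = nRT ln(V₂/V₁) = P₁V₁ ln(V₂/V₁).
P₁V₁ = (109 kPa)(27.9 L) = 3041 J.
W = 3041 × ln(129/27.9) = 3041 × 1.531
W_by_gas = 4656 J.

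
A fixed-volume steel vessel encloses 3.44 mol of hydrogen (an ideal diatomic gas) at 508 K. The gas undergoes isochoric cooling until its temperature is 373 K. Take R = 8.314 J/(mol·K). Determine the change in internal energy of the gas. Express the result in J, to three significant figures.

Constant volume ⇒ W = 0, so Q = ΔU = nCᵥΔT with Cᵥ = 5R/2 = 20.79 J/(mol·K).
ΔU = (3.44)(20.79)(373 − 508) = -9653 J.

ΔU ≈ -9650 J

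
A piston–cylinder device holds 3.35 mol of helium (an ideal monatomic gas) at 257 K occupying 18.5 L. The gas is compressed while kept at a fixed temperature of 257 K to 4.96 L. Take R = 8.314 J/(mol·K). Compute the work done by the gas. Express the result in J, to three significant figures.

W ≈ -9420 J

Isothermal: W = nRT ln(V₂/V₁).
W = (3.35)(8.314)(257) × ln(4.96/18.5)
  = 7158 × -1.316
W_by_gas = -9422 J.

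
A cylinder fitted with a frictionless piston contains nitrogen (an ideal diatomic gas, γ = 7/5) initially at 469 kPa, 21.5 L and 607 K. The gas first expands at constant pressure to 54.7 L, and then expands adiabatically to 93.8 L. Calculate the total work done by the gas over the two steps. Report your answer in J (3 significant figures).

Step 1 (isobaric): W = PΔV = (469 kPa)(54.7 − 21.5 L) = 15571 J.
After step 1: P = 469 kPa, V = 54.7 L, T = 1544 K.
Step 2 (adiabatic): W = (P₁V₁ − P₂V₂)/(γ−1) = (25654 − 20676)/0.4 = 12445 J.
W_total = 15571 + 12445 = 28016 J.

W_total ≈ 28000 J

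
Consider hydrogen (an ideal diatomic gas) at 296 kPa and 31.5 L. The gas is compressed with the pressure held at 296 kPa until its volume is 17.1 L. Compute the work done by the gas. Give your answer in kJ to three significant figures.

W ≈ -4.26 kJ

Isobaric: W = P ΔV.
W = (296 kPa)(17.1 − 31.5 L) = (296)(-14.4) = -4262 J.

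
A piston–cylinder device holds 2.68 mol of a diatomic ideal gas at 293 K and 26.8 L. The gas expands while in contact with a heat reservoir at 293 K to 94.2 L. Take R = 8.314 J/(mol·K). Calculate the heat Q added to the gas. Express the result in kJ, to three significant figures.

Isothermal ⇒ ΔU = 0, so Q = W = nRT ln(V₂/V₁).
Q = (2.68)(8.314)(293) ln(94.2/26.8) = 6528 × 1.257 = 8206 J.

Q ≈ 8.21 kJ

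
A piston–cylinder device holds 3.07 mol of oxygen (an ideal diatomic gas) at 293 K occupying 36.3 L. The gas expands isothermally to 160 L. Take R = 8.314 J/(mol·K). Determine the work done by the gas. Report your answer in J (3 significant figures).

Isothermal: W = nRT ln(V₂/V₁).
W = (3.07)(8.314)(293) × ln(160/36.3)
  = 7479 × 1.483
W_by_gas = 11093 J.

W ≈ 11100 J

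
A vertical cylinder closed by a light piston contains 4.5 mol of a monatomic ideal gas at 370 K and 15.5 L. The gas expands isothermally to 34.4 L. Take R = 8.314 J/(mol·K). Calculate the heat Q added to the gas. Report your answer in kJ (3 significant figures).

Q ≈ 11.0 kJ

Isothermal ⇒ ΔU = 0, so Q = W = nRT ln(V₂/V₁).
Q = (4.5)(8.314)(370) ln(34.4/15.5) = 13843 × 0.7972 = 11036 J.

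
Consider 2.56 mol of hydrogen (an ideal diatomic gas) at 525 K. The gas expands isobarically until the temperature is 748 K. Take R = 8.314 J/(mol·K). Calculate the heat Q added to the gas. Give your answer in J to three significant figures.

Q ≈ 16600 J

Isobaric: W = nRΔT = (2.56)(8.314)(223) = 4746 J.
ΔU = nCᵥΔT with Cᵥ = 5R/2: ΔU = (2.56)(20.79)(223) = 11866 J.
Q = ΔU + W = 11866 + 4746 = 16612 J.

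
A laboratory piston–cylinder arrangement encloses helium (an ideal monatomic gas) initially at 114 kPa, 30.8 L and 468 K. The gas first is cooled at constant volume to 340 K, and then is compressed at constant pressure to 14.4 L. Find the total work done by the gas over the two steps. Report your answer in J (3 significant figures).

Step 1 (isochoric): W = 0 (constant volume).
After step 1: P = 82.82 kPa (V unchanged).
Step 2 (isobaric): W = PΔV = (82.82 kPa)(14.4 − 30.8 L) = -1358 J.
W_total = 0 − 1358 = -1358 J.

W_total ≈ -1360 J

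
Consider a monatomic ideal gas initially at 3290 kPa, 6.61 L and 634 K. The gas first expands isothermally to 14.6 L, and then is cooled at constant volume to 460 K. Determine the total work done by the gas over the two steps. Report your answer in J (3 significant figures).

W_total ≈ 17200 J

Step 1 (isothermal): W = P₁V₁ ln(V₂/V₁) = (21747) ln(14.6/6.61) = 17233 J.
Step 2 (isochoric): W = 0 (constant volume).
W_total = 17233 + 0 = 17233 J.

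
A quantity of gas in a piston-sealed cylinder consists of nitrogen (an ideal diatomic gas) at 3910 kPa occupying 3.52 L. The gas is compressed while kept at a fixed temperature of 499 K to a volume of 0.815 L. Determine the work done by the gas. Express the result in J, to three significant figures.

W ≈ -20100 J

Isothermal: W = nRT ln(V₂/V₁) = P₁V₁ ln(V₂/V₁).
P₁V₁ = (3910 kPa)(3.52 L) = 13763 J.
W = 13763 × ln(0.815/3.52) = 13763 × -1.463
W_by_gas = -20136 J.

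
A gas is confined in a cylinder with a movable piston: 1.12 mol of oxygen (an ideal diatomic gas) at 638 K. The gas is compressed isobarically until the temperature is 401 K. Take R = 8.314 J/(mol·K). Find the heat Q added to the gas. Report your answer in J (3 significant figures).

Q ≈ -7720 J

Isobaric: W = nRΔT = (1.12)(8.314)(-237) = -2207 J.
ΔU = nCᵥΔT with Cᵥ = 5R/2: ΔU = (1.12)(20.79)(-237) = -5517 J.
Q = ΔU + W = -5517 − 2207 = -7724 J.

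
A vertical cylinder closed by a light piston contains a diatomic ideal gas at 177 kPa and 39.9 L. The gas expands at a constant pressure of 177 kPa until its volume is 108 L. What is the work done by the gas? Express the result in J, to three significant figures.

Isobaric: W = P ΔV.
W = (177 kPa)(108 − 39.9 L) = (177)(68.1) = 12054 J.

W ≈ 12100 J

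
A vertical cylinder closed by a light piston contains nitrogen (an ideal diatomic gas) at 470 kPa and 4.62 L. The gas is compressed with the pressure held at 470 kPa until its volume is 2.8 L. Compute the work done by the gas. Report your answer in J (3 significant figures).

Isobaric: W = P ΔV.
W = (470 kPa)(2.8 − 4.62 L) = (470)(-1.82) = -855.4 J.

W ≈ -855 J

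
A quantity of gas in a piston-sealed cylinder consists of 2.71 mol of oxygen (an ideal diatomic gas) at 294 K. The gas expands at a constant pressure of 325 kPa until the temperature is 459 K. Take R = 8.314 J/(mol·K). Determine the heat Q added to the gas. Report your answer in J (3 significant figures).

Isobaric: W = nRΔT = (2.71)(8.314)(165) = 3718 J.
ΔU = nCᵥΔT with Cᵥ = 5R/2: ΔU = (2.71)(20.79)(165) = 9294 J.
Q = ΔU + W = 9294 + 3718 = 13012 J.

Q ≈ 13000 J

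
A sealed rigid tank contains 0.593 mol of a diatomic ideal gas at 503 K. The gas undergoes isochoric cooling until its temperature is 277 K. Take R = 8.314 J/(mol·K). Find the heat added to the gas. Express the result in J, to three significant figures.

Q ≈ -2790 J

Constant volume ⇒ W = 0, so Q = ΔU = nCᵥΔT with Cᵥ = 5R/2 = 20.79 J/(mol·K).
ΔU = (0.593)(20.79)(277 − 503) = -2786 J.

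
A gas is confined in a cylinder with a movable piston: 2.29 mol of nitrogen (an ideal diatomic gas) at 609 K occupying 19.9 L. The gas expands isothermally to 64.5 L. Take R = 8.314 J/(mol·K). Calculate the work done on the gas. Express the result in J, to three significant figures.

Isothermal: W = nRT ln(V₂/V₁).
W = (2.29)(8.314)(609) × ln(64.5/19.9)
  = 11595 × 1.176
W_by_gas = 13635 J; work on gas = −W_by = -13635 J.

W ≈ -13600 J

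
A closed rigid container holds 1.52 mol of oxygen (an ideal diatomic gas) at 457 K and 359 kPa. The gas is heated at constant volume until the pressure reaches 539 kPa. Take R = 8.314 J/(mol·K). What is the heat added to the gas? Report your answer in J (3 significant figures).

Q ≈ 7240 J

Constant volume ⇒ W = 0, so Q = ΔU = nCᵥΔT with Cᵥ = 5R/2 = 20.79 J/(mol·K).
At constant V, T₂/T₁ = P₂/P₁ ⇒ ΔT = T₁(P₂/P₁ − 1) = 457·(539/359 − 1) = 229.1 K.
ΔU = (1.52)(20.79)(229.1) = 7239 J.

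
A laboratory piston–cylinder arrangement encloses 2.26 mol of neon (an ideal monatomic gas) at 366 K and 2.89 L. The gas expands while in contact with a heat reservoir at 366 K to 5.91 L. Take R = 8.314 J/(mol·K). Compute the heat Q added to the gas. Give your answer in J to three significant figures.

Q ≈ 4920 J

Isothermal ⇒ ΔU = 0, so Q = W = nRT ln(V₂/V₁).
Q = (2.26)(8.314)(366) ln(5.91/2.89) = 6877 × 0.7154 = 4920 J.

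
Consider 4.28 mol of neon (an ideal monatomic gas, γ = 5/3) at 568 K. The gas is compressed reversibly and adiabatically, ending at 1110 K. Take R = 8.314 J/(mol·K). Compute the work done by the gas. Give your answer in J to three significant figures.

Adiabatic ⇒ Q = 0, so W_by = −ΔU = nCᵥ(T₁ − T₂).
Cᵥ = 3R/2 = 12.47 J/(mol·K).
W = (4.28)(12.47)(568 − 1110) = -28930 J.

W ≈ -28900 J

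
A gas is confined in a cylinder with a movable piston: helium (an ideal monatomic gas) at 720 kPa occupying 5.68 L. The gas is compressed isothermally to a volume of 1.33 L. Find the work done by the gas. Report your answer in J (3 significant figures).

Isothermal: W = nRT ln(V₂/V₁) = P₁V₁ ln(V₂/V₁).
P₁V₁ = (720 kPa)(5.68 L) = 4090 J.
W = 4090 × ln(1.33/5.68) = 4090 × -1.452
W_by_gas = -5937 J.

W ≈ -5940 J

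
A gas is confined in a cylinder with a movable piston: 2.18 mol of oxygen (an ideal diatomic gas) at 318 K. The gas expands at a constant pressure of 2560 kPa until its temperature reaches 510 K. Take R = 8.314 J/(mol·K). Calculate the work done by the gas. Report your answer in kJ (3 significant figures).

W ≈ 3.48 kJ

Isobaric: W = P ΔV = nR ΔT.
W = (2.18)(8.314)(510 − 318) = 3480 J.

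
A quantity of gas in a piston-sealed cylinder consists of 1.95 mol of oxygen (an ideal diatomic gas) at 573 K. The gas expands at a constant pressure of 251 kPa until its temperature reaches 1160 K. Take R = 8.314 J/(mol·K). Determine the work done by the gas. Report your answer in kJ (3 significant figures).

W ≈ 9.52 kJ

Isobaric: W = P ΔV = nR ΔT.
W = (1.95)(8.314)(1160 − 573) = 9517 J.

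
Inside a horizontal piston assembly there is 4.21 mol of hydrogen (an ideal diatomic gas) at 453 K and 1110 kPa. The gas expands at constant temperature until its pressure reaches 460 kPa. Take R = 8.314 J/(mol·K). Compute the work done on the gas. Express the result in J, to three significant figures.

W ≈ -14000 J

Isothermal process: W = nRT ln(V₂/V₁) = nRT ln(P₁/P₂).
W = (4.21)(8.314)(453) × ln(1110/460)
  = 15856 × ln(2.413) = 15856 × 0.8809
W_by_gas = 13967 J; work on gas = −W_by = -13967 J.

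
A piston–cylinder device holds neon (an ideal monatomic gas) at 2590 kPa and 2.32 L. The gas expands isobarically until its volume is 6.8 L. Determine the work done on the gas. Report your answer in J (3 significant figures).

Isobaric: W = P ΔV.
W = (2590 kPa)(6.8 − 2.32 L) = (2590)(4.48) = 11603 J.
Work on gas = −W_by = -11603 J.

W ≈ -11600 J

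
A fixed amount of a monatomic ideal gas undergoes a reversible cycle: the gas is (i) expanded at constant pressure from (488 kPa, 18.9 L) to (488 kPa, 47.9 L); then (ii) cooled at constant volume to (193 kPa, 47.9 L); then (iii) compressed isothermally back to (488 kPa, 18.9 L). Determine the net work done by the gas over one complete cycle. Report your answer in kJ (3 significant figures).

W_net ≈ 5.55 kJ

Leg (i): W = PΔV = (488)(47.9 − 18.9) = 14152 J.
Leg (ii): W = 0.
Leg (iii): W = PᵢVᵢ ln(V_f/Vᵢ) = (9245) ln(18.9/47.9) = -8597 J.
W_net = 14152 − 8597 = 5555 J.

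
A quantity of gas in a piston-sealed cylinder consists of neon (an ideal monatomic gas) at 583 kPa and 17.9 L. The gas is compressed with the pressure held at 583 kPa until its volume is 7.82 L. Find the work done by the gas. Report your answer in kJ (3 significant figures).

W ≈ -5.88 kJ

Isobaric: W = P ΔV.
W = (583 kPa)(7.82 − 17.9 L) = (583)(-10.08) = -5877 J.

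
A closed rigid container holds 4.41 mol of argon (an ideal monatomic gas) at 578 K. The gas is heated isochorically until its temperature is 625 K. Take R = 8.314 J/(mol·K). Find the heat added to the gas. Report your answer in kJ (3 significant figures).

Constant volume ⇒ W = 0, so Q = ΔU = nCᵥΔT with Cᵥ = 3R/2 = 12.47 J/(mol·K).
ΔU = (4.41)(12.47)(625 − 578) = 2585 J.

Q ≈ 2.58 kJ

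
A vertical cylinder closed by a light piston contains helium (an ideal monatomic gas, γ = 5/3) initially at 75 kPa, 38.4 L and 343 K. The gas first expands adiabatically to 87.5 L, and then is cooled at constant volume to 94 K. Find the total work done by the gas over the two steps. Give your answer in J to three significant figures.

Step 1 (adiabatic): W = (P₁V₁ − P₂V₂)/(γ−1) = (2880 − 1663)/0.667 = 1825 J.
Step 2 (isochoric): W = 0 (constant volume).
W_total = 1825 + 0 = 1825 J.

W_total ≈ 1830 J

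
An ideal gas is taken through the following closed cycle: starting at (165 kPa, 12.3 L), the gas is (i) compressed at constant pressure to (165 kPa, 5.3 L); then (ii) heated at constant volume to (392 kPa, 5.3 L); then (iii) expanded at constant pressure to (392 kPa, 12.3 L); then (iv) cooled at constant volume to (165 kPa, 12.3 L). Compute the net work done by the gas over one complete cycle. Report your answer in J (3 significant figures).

W_net ≈ 1590 J

Constant-volume legs do no work.
W(i) = (165)(5.3 − 12.3) = -1155 J; W(iii) = (392)(12.3 − 5.3) = 2744 J.
W_net = -1155 + 2744 = 1589 J (the clockwise enclosed area).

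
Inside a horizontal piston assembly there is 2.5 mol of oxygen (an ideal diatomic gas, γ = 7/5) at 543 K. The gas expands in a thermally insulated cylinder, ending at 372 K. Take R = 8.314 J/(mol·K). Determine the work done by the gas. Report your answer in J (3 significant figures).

W ≈ 8890 J

Adiabatic ⇒ Q = 0, so W_by = −ΔU = nCᵥ(T₁ − T₂).
Cᵥ = 5R/2 = 20.79 J/(mol·K).
W = (2.5)(20.79)(543 − 372) = 8886 J.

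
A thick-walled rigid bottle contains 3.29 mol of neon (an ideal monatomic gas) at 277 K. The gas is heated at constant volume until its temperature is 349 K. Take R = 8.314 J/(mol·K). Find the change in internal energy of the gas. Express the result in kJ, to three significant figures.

ΔU ≈ 2.95 kJ

Constant volume ⇒ W = 0, so Q = ΔU = nCᵥΔT with Cᵥ = 3R/2 = 12.47 J/(mol·K).
ΔU = (3.29)(12.47)(349 − 277) = 2954 J.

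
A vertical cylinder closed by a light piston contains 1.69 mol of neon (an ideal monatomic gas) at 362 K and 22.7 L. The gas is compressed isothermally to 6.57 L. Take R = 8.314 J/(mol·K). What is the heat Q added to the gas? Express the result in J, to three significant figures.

Q ≈ -6310 J

Isothermal ⇒ ΔU = 0, so Q = W = nRT ln(V₂/V₁).
Q = (1.69)(8.314)(362) ln(6.57/22.7) = 5086 × -1.24 = -6306 J.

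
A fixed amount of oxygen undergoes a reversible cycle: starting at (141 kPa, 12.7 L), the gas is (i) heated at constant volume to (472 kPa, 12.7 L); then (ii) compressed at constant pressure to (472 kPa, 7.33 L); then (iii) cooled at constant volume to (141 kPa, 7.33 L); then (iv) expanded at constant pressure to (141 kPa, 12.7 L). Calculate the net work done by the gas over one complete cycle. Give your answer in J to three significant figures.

Constant-volume legs do no work.
W(ii) = (472)(7.33 − 12.7) = -2535 J; W(iv) = (141)(12.7 − 7.33) = 757.2 J.
W_net = -2535 + 757.2 = -1777 J (the counter-clockwise enclosed area).

W_net ≈ -1780 J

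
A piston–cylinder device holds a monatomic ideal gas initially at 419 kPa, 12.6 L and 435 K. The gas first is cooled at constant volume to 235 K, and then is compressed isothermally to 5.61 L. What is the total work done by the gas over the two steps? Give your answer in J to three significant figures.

W_total ≈ -2310 J

Step 1 (isochoric): W = 0 (constant volume).
After step 1: P = 226.4 kPa (V unchanged).
Step 2 (isothermal): W = P₁V₁ ln(V₂/V₁) = (2852) ln(5.61/12.6) = -2308 J.
W_total = 0 − 2308 = -2308 J.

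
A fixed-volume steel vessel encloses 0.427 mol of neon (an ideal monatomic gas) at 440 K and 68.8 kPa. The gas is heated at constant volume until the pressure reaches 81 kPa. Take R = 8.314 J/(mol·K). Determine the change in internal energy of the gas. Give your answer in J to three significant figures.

Constant volume ⇒ W = 0, so Q = ΔU = nCᵥΔT with Cᵥ = 3R/2 = 12.47 J/(mol·K).
At constant V, T₂/T₁ = P₂/P₁ ⇒ ΔT = T₁(P₂/P₁ − 1) = 440·(81/68.8 − 1) = 78.02 K.
ΔU = (0.427)(12.47)(78.02) = 415.5 J.

ΔU ≈ 415 J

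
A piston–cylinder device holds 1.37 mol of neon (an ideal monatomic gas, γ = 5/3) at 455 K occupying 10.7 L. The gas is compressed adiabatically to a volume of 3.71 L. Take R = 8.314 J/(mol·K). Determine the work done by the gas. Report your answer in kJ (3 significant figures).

W ≈ -7.98 kJ

Adiabatic: TV^(γ−1) = const with γ = 5/3.
T₂ = T₁ (V₁/V₂)^(γ−1) = 455 × (10.7/3.71)^0.667 = 455 × 2.026 = 921.9 K.
W_by = nCᵥ(T₁ − T₂) = (1.37)(12.47)(455 − 921.9) = -7977 J.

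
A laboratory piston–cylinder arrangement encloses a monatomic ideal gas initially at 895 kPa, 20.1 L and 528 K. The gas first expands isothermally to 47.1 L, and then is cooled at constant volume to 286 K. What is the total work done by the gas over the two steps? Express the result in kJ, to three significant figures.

Step 1 (isothermal): W = P₁V₁ ln(V₂/V₁) = (17990) ln(47.1/20.1) = 15319 J.
Step 2 (isochoric): W = 0 (constant volume).
W_total = 15319 + 0 = 15319 J.

W_total ≈ 15.3 kJ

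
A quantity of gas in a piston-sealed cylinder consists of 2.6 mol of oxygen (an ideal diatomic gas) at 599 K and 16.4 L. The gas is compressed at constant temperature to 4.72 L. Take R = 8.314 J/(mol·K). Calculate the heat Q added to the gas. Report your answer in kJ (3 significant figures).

Q ≈ -16.1 kJ

Isothermal ⇒ ΔU = 0, so Q = W = nRT ln(V₂/V₁).
Q = (2.6)(8.314)(599) ln(4.72/16.4) = 12948 × -1.245 = -16127 J.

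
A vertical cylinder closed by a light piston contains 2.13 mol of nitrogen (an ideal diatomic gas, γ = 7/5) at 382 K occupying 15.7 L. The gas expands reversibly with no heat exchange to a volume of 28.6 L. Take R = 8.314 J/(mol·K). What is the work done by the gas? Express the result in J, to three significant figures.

Adiabatic: TV^(γ−1) = const with γ = 7/5.
T₂ = T₁ (V₁/V₂)^(γ−1) = 382 × (15.7/28.6)^0.4 = 382 × 0.7867 = 300.5 K.
W_by = nCᵥ(T₁ − T₂) = (2.13)(20.79)(382 − 300.5) = 3607 J.

W ≈ 3610 J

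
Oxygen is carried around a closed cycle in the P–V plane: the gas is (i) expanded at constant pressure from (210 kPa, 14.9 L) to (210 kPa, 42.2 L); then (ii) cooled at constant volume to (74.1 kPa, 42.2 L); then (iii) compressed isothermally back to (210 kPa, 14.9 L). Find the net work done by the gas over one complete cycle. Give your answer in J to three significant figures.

W_net ≈ 2480 J

Leg (i): W = PΔV = (210)(42.2 − 14.9) = 5733 J.
Leg (ii): W = 0.
Leg (iii): W = PᵢVᵢ ln(V_f/Vᵢ) = (3127) ln(14.9/42.2) = -3255 J.
W_net = 5733 − 3255 = 2478 J.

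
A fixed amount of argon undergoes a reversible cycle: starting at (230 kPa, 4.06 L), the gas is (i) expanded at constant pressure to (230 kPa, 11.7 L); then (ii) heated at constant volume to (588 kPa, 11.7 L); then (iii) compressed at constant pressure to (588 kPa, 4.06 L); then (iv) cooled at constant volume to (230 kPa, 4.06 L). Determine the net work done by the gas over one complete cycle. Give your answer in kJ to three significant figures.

W_net ≈ -2.74 kJ

Constant-volume legs do no work.
W(i) = (230)(11.7 − 4.06) = 1757 J; W(iii) = (588)(4.06 − 11.7) = -4492 J.
W_net = 1757 − 4492 = -2735 J (the counter-clockwise enclosed area).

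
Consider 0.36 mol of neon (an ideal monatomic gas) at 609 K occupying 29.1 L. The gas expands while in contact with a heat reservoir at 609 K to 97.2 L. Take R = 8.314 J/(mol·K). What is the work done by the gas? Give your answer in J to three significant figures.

W ≈ 2200 J

Isothermal: W = nRT ln(V₂/V₁).
W = (0.36)(8.314)(609) × ln(97.2/29.1)
  = 1823 × 1.206
W_by_gas = 2198 J.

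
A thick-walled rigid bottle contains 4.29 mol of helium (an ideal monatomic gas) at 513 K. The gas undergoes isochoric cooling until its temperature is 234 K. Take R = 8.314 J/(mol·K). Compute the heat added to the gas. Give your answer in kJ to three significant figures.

Q ≈ -14.9 kJ

Constant volume ⇒ W = 0, so Q = ΔU = nCᵥΔT with Cᵥ = 3R/2 = 12.47 J/(mol·K).
ΔU = (4.29)(12.47)(234 − 513) = -14927 J.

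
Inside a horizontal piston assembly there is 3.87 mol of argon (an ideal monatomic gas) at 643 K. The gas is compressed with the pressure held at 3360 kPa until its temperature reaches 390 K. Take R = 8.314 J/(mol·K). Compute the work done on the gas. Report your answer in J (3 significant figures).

W ≈ 8140 J

Isobaric: W = P ΔV = nR ΔT.
W = (3.87)(8.314)(390 − 643) = -8140 J.
Work on gas = −W_by = 8140 J.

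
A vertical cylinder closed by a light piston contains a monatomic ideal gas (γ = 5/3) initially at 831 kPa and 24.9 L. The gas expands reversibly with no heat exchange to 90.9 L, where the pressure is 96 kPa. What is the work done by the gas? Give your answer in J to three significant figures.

W ≈ 17900 J

Adiabatic: W = (P₁V₁ − P₂V₂)/(γ − 1) with γ = 5/3.
P₁V₁ = 20692 J, P₂V₂ = 8726 J.
W = (20692 − 8726) / 0.6667 = 17948 J.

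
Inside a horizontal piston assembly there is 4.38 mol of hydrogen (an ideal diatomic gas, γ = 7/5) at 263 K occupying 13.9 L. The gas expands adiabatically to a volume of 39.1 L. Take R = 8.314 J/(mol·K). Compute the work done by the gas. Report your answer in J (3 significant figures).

W ≈ 8110 J

Adiabatic: TV^(γ−1) = const with γ = 7/5.
T₂ = T₁ (V₁/V₂)^(γ−1) = 263 × (13.9/39.1)^0.4 = 263 × 0.6612 = 173.9 K.
W_by = nCᵥ(T₁ − T₂) = (4.38)(20.79)(263 − 173.9) = 8112 J.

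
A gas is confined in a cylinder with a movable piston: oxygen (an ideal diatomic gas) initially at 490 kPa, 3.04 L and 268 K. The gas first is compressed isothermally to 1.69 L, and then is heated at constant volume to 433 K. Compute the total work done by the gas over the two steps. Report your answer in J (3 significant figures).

Step 1 (isothermal): W = P₁V₁ ln(V₂/V₁) = (1490) ln(1.69/3.04) = -874.6 J.
Step 2 (isochoric): W = 0 (constant volume).
W_total = -874.6 + 0 = -874.6 J.

W_total ≈ -875 J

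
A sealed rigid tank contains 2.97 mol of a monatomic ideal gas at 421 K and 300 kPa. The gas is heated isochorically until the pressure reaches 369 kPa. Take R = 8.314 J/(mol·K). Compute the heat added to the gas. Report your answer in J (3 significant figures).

Constant volume ⇒ W = 0, so Q = ΔU = nCᵥΔT with Cᵥ = 3R/2 = 12.47 J/(mol·K).
At constant V, T₂/T₁ = P₂/P₁ ⇒ ΔT = T₁(P₂/P₁ − 1) = 421·(369/300 − 1) = 96.83 K.
ΔU = (2.97)(12.47)(96.83) = 3586 J.

Q ≈ 3590 J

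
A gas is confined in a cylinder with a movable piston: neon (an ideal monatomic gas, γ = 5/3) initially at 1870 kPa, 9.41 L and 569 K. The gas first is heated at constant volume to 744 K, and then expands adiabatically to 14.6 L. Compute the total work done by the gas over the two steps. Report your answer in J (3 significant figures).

W_total ≈ 8760 J

Step 1 (isochoric): W = 0 (constant volume).
After step 1: P = 2445 kPa (V unchanged).
Step 2 (adiabatic): W = (P₁V₁ − P₂V₂)/(γ−1) = (23009 − 17168)/0.667 = 8761 J.
W_total = 0 + 8761 = 8761 J.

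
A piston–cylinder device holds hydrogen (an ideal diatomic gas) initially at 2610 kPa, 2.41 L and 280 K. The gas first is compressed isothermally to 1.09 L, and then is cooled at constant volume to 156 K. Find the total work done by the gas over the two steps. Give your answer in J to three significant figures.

W_total ≈ -4990 J

Step 1 (isothermal): W = P₁V₁ ln(V₂/V₁) = (6290) ln(1.09/2.41) = -4991 J.
Step 2 (isochoric): W = 0 (constant volume).
W_total = -4991 + 0 = -4991 J.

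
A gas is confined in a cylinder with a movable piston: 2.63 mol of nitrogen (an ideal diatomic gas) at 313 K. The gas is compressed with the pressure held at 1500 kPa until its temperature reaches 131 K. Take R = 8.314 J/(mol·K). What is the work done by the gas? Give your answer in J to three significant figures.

W ≈ -3980 J

Isobaric: W = P ΔV = nR ΔT.
W = (2.63)(8.314)(131 − 313) = -3980 J.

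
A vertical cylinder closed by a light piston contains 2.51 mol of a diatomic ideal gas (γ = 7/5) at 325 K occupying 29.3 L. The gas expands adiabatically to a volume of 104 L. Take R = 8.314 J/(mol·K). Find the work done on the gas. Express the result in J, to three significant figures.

W ≈ -6740 J

Adiabatic: TV^(γ−1) = const with γ = 7/5.
T₂ = T₁ (V₁/V₂)^(γ−1) = 325 × (29.3/104)^0.4 = 325 × 0.6025 = 195.8 K.
W_by = nCᵥ(T₁ − T₂) = (2.51)(20.79)(325 − 195.8) = 6740 J.
Work on gas = −W_by = -6740 J.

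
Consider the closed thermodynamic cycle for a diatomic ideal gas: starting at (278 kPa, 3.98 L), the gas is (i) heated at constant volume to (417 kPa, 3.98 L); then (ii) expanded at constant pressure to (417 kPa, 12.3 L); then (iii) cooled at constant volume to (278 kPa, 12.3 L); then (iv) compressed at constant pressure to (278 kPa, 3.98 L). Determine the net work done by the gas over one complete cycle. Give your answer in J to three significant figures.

Constant-volume legs do no work.
W(ii) = (417)(12.3 − 3.98) = 3469 J; W(iv) = (278)(3.98 − 12.3) = -2313 J.
W_net = 3469 − 2313 = 1156 J (the clockwise enclosed area).

W_net ≈ 1160 J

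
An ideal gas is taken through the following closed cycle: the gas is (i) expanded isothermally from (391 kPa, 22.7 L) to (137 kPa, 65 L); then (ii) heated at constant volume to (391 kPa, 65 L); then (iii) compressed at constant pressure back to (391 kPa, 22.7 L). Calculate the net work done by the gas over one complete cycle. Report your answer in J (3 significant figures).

Leg (i): W = PᵢVᵢ ln(V_f/Vᵢ) = (8876) ln(65/22.7) = 9337 J.
Leg (ii): W = 0.
Leg (iii): W = PΔV = (391)(22.7 − 65) = -16539 J.
W_net = 9337 − 16539 = -7202 J.

W_net ≈ -7200 J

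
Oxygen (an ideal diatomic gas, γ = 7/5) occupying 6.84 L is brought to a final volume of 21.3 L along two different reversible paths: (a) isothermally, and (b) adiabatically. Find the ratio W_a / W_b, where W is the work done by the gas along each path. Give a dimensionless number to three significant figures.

Path (a) isothermal: W = P₁V₁ ln(V₂/V₁) → W_a/(P₁V₁) = 1.136.
Path (b) adiabatic: W = P₁V₁(1 − (V₁/V₂)^(γ−1))/(γ−1) → W_b/(P₁V₁) = 0.9129.
W_a / W_b = 1.136 / 0.9129 = 1.244.

W_a / W_b ≈ 1.24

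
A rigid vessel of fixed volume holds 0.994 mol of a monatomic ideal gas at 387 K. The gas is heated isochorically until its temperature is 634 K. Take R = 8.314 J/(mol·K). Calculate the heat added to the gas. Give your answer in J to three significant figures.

Constant volume ⇒ W = 0, so Q = ΔU = nCᵥΔT with Cᵥ = 3R/2 = 12.47 J/(mol·K).
ΔU = (0.994)(12.47)(634 − 387) = 3062 J.

Q ≈ 3060 J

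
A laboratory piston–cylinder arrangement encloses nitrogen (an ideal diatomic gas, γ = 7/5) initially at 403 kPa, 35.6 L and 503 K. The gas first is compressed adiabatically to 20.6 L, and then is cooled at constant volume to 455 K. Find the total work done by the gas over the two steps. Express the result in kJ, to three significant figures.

Step 1 (adiabatic): W = (P₁V₁ − P₂V₂)/(γ−1) = (14347 − 17856)/0.4 = -8773 J.
Step 2 (isochoric): W = 0 (constant volume).
W_total = -8773 + 0 = -8773 J.

W_total ≈ -8.77 kJ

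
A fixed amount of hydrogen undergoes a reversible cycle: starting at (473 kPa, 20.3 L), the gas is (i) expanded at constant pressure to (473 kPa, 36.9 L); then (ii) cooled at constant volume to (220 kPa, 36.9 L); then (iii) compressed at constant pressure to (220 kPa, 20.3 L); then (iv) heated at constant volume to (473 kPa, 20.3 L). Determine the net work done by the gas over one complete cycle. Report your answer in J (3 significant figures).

Constant-volume legs do no work.
W(i) = (473)(36.9 − 20.3) = 7852 J; W(iii) = (220)(20.3 − 36.9) = -3652 J.
W_net = 7852 − 3652 = 4200 J (the clockwise enclosed area).

W_net ≈ 4200 J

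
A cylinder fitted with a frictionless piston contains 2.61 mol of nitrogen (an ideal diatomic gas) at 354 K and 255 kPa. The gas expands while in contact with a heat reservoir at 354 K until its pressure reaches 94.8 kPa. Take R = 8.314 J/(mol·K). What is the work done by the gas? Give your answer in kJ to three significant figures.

Isothermal process: W = nRT ln(V₂/V₁) = nRT ln(P₁/P₂).
W = (2.61)(8.314)(354) × ln(255/94.8)
  = 7682 × ln(2.69) = 7682 × 0.9895
W_by_gas = 7601 J.

W ≈ 7.60 kJ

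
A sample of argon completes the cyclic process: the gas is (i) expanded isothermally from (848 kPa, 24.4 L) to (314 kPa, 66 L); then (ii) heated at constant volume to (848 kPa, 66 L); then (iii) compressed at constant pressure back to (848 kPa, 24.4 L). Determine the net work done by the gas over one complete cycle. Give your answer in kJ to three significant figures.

W_net ≈ -14.7 kJ

Leg (i): W = PᵢVᵢ ln(V_f/Vᵢ) = (20691) ln(66/24.4) = 20589 J.
Leg (ii): W = 0.
Leg (iii): W = PΔV = (848)(24.4 − 66) = -35277 J.
W_net = 20589 − 35277 = -14688 J.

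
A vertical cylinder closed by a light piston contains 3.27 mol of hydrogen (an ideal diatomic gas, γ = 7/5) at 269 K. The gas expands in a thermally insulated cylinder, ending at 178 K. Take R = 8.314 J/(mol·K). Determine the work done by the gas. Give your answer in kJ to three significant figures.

W ≈ 6.18 kJ

Adiabatic ⇒ Q = 0, so W_by = −ΔU = nCᵥ(T₁ − T₂).
Cᵥ = 5R/2 = 20.79 J/(mol·K).
W = (3.27)(20.79)(269 − 178) = 6185 J.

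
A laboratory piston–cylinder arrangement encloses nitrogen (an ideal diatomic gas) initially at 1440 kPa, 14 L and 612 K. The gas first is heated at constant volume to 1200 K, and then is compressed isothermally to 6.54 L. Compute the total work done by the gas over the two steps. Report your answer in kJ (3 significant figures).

W_total ≈ -30.1 kJ

Step 1 (isochoric): W = 0 (constant volume).
After step 1: P = 2824 kPa (V unchanged).
Step 2 (isothermal): W = P₁V₁ ln(V₂/V₁) = (39529) ln(6.54/14) = -30087 J.
W_total = 0 − 30087 = -30087 J.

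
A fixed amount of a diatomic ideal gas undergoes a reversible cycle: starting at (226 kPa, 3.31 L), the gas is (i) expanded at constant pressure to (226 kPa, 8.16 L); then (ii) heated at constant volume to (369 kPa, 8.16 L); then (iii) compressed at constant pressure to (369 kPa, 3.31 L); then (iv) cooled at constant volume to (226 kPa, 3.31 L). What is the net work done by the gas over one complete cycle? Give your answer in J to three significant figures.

W_net ≈ -694 J

Constant-volume legs do no work.
W(i) = (226)(8.16 − 3.31) = 1096 J; W(iii) = (369)(3.31 − 8.16) = -1790 J.
W_net = 1096 − 1790 = -693.5 J (the counter-clockwise enclosed area).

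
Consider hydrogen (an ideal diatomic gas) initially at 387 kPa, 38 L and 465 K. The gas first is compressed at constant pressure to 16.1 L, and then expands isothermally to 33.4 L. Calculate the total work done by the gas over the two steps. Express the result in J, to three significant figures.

Step 1 (isobaric): W = PΔV = (387 kPa)(16.1 − 38 L) = -8475 J.
After step 1: P = 387 kPa, V = 16.1 L, T = 197 K.
Step 2 (isothermal): W = P₁V₁ ln(V₂/V₁) = (6231) ln(33.4/16.1) = 4547 J.
W_total = -8475 + 4547 = -3929 J.

W_total ≈ -3930 J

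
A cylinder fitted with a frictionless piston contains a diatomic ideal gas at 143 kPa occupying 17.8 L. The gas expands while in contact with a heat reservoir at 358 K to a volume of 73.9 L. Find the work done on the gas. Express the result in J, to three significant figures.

Isothermal: W = nRT ln(V₂/V₁) = P₁V₁ ln(V₂/V₁).
P₁V₁ = (143 kPa)(17.8 L) = 2545 J.
W = 2545 × ln(73.9/17.8) = 2545 × 1.424
W_by_gas = 3623 J; work on gas = −W_by = -3623 J.

W ≈ -3620 J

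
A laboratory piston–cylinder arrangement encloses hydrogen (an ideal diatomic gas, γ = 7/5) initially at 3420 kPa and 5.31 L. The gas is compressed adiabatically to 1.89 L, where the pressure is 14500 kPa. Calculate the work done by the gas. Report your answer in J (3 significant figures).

Adiabatic: W = (P₁V₁ − P₂V₂)/(γ − 1) with γ = 7/5.
P₁V₁ = 18160 J, P₂V₂ = 27405 J.
W = (18160 − 27405) / 0.4 = -23112 J.

W ≈ -23100 J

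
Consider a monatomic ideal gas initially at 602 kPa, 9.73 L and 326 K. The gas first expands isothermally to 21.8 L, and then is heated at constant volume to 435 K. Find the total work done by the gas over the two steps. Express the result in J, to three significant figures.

W_total ≈ 4730 J

Step 1 (isothermal): W = P₁V₁ ln(V₂/V₁) = (5857) ln(21.8/9.73) = 4725 J.
Step 2 (isochoric): W = 0 (constant volume).
W_total = 4725 + 0 = 4725 J.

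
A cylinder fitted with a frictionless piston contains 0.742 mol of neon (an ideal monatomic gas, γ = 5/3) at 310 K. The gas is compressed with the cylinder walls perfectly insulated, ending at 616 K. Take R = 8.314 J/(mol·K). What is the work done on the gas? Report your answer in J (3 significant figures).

Adiabatic ⇒ Q = 0, so W_by = −ΔU = nCᵥ(T₁ − T₂).
Cᵥ = 3R/2 = 12.47 J/(mol·K).
W = (0.742)(12.47)(310 − 616) = -2832 J.
Work on gas = −W_by = 2832 J.

W ≈ 2830 J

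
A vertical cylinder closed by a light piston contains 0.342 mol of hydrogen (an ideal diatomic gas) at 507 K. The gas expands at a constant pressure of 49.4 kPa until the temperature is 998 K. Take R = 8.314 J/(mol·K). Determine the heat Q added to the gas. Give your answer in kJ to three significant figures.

Q ≈ 4.89 kJ

Isobaric: W = nRΔT = (0.342)(8.314)(491) = 1396 J.
ΔU = nCᵥΔT with Cᵥ = 5R/2: ΔU = (0.342)(20.79)(491) = 3490 J.
Q = ΔU + W = 3490 + 1396 = 4886 J.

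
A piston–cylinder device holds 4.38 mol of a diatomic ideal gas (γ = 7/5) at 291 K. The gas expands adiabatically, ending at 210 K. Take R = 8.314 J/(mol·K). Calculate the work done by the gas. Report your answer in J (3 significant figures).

Adiabatic ⇒ Q = 0, so W_by = −ΔU = nCᵥ(T₁ − T₂).
Cᵥ = 5R/2 = 20.79 J/(mol·K).
W = (4.38)(20.79)(291 − 210) = 7374 J.

W ≈ 7370 J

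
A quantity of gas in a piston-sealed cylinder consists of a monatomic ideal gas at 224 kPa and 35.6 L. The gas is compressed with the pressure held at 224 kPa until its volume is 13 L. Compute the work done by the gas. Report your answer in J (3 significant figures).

Isobaric: W = P ΔV.
W = (224 kPa)(13 − 35.6 L) = (224)(-22.6) = -5062 J.

W ≈ -5060 J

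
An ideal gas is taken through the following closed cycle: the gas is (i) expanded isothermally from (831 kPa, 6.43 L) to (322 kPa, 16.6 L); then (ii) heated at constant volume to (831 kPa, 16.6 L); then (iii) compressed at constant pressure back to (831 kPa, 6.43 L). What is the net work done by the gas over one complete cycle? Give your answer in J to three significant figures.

W_net ≈ -3380 J

Leg (i): W = PᵢVᵢ ln(V_f/Vᵢ) = (5343) ln(16.6/6.43) = 5068 J.
Leg (ii): W = 0.
Leg (iii): W = PΔV = (831)(6.43 − 16.6) = -8451 J.
W_net = 5068 − 8451 = -3384 J.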